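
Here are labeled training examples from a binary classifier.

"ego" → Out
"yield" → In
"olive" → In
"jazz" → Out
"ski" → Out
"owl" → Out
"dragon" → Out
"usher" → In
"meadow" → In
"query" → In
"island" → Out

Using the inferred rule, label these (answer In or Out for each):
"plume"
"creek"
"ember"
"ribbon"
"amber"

In, In, In, Out, In

Every 'In' example satisfies: length ≥ 4 AND contains 'e'. None of the 'Out' examples do.
"plume": length 5, has 'e' — passes, so In.
"creek": length 5, has 'e' — passes, so In.
"ember": length 5, has 'e' — passes, so In.
"ribbon": length 6, no 'e' — fails this test, so Out.
"amber": length 5, has 'e' — passes, so In.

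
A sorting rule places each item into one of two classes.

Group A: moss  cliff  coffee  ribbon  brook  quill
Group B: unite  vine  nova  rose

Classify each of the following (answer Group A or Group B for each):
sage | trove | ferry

The common property of the 'Group A' items is: has a double letter. No 'Group B' item has it.
sage: Group B (no doubled letter). trove: Group B (no doubled letter). ferry: Group A ('rr' doubled).

Group B, Group B, Group A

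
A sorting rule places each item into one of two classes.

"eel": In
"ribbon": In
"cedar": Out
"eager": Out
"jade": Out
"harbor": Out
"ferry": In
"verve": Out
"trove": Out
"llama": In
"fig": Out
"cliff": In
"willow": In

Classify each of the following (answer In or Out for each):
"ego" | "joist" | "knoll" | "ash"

Out, Out, In, Out

A rule that fits every label: has a double letter — true of each 'In' example, false of each 'Out' one.
"ego": no doubled letter, fails this test → Out. "joist": no doubled letter, fails this test → Out. "knoll": 'll' doubled, satisfies this → In. "ash": no doubled letter, fails this test → Out.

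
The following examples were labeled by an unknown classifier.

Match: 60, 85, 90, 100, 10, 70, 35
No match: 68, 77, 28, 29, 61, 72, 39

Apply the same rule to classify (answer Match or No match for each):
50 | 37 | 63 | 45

Match, No match, No match, Match

The common property of the 'Match' items is: multiple of 5. No 'No match' item has it.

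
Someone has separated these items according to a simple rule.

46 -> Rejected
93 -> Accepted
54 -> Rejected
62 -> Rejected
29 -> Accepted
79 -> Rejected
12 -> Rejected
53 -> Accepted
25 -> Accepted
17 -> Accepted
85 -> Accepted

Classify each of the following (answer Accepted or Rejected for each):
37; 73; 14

Accepted, Accepted, Rejected

Comparing the two groups points to one rule — ≡ 1 (mod 4).
37: 37 mod 4 = 1 — satisfies this, so Accepted. 73: 73 mod 4 = 1 — satisfies this, so Accepted. 14: 14 mod 4 = 2 — does not pass, so Rejected.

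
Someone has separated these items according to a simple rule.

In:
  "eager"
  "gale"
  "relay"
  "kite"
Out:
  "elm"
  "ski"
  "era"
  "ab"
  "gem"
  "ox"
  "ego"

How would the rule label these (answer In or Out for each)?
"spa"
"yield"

Out, In

Every 'In' example satisfies: length ≥ 4. None of the 'Out' examples do.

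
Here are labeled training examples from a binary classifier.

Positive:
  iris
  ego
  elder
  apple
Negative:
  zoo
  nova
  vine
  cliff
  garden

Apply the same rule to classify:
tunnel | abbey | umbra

Negative, Positive, Positive

The rule appears to be: starts with a vowel.
tunnel: starts with 't' — doesn't match, so Negative. abbey: starts with 'a' — satisfies this, so Positive. umbra: starts with 'u' — satisfies this, so Positive.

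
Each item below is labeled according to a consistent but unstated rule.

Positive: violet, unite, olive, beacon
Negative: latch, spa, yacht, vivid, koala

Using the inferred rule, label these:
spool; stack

Negative, Negative

The common property of the 'Positive' items is: contains 'e'. No 'Negative' item has it.
spool — no 'e', hence Negative. stack — no 'e', hence Negative.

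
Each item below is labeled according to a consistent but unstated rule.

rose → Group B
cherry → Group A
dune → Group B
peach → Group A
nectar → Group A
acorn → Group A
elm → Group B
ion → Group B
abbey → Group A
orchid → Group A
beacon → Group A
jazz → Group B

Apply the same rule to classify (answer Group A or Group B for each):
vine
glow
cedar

Group B, Group B, Group A

One predicate separates the groups cleanly: length ≥ 5.
vine: length 4, lacks this property → Group B. glow: length 4, lacks this property → Group B. cedar: length 5, fits → Group A.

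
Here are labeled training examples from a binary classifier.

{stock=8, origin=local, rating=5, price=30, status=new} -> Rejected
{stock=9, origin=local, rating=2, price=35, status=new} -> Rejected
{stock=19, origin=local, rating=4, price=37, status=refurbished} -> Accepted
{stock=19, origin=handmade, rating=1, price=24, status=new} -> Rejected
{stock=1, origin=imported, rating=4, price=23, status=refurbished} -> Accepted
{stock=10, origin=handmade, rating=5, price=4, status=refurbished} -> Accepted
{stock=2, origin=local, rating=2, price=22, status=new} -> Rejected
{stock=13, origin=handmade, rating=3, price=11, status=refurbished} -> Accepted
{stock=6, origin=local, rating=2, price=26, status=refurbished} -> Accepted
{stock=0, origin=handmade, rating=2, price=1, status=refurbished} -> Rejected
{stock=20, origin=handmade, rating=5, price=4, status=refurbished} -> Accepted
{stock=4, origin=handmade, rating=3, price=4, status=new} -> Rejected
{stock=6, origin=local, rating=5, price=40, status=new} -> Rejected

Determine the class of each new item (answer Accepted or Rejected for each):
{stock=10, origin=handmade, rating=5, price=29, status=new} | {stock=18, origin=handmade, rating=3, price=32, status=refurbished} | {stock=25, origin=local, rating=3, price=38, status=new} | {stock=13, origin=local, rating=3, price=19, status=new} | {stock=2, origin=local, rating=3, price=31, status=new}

Rejected, Accepted, Rejected, Rejected, Rejected

A rule that fits every label: status is refurbished AND price ≥ 4 — true of each 'Accepted' example, false of each 'Rejected' one.
Rejected: {stock=10, origin=handmade, rating=5, price=29, status=new}, since status is new, price = 29.
Accepted: {stock=18, origin=handmade, rating=3, price=32, status=refurbished}, since status is refurbished, price = 32.
Rejected: {stock=25, origin=local, rating=3, price=38, status=new}, since status is new, price = 38.
Rejected: {stock=13, origin=local, rating=3, price=19, status=new}, since status is new, price = 19.
Rejected: {stock=2, origin=local, rating=3, price=31, status=new}, since status is new, price = 31.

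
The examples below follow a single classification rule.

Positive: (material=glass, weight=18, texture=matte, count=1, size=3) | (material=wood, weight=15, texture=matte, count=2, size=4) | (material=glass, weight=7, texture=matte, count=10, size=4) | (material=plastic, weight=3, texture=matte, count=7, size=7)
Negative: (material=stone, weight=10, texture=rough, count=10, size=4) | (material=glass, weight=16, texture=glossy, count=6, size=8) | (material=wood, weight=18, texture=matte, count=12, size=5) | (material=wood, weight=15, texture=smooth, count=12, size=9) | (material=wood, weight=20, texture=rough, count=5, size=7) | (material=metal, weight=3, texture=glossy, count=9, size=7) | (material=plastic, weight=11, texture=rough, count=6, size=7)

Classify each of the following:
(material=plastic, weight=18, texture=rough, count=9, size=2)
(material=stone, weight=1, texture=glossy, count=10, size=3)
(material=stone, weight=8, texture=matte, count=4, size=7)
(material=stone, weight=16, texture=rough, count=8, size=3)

Negative, Negative, Positive, Negative

Every 'Positive' example satisfies: texture is matte AND count ≤ 10. None of the 'Negative' examples do.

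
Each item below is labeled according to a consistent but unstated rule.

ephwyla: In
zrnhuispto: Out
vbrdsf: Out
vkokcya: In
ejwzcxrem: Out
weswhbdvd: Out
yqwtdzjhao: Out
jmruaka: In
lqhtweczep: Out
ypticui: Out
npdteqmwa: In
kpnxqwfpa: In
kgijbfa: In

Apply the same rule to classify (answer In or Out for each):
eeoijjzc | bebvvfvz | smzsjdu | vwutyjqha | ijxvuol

Checking candidate rules against both groups, what survives is: ends with 'a'.

Out, Out, Out, In, Out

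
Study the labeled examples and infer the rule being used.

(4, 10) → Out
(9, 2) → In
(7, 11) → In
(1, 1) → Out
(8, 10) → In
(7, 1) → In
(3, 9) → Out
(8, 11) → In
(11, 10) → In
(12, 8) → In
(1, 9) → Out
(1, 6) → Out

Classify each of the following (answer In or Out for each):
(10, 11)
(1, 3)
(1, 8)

In, Out, Out

The simplest hypothesis consistent with all the labels is: first ≥ 6.
(10, 11) — first 10, hence In. (1, 3) — first 1, hence Out. (1, 8) — first 1, hence Out.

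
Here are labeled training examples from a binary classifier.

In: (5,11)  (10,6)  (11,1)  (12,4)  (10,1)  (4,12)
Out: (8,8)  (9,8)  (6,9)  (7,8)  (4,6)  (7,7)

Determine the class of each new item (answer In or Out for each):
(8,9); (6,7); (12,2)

A rule that fits every label: max ≥ 10 — true of each 'In' example, false of each 'Out' one.

Out, Out, In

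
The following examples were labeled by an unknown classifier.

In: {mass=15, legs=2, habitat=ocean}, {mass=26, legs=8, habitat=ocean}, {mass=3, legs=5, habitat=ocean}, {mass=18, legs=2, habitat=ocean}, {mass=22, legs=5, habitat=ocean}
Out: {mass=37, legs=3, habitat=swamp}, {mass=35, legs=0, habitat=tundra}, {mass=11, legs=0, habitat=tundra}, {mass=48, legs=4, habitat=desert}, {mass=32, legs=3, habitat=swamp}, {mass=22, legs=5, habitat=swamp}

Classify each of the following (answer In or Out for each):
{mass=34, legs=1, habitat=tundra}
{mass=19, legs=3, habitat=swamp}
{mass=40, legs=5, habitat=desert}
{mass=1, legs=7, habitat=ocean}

Out, Out, Out, In

The rule appears to be: habitat is ocean.
Out: {mass=34, legs=1, habitat=tundra}, since habitat is tundra. Out: {mass=19, legs=3, habitat=swamp}, since habitat is swamp. Out: {mass=40, legs=5, habitat=desert}, since habitat is desert. In: {mass=1, legs=7, habitat=ocean}, since habitat is ocean.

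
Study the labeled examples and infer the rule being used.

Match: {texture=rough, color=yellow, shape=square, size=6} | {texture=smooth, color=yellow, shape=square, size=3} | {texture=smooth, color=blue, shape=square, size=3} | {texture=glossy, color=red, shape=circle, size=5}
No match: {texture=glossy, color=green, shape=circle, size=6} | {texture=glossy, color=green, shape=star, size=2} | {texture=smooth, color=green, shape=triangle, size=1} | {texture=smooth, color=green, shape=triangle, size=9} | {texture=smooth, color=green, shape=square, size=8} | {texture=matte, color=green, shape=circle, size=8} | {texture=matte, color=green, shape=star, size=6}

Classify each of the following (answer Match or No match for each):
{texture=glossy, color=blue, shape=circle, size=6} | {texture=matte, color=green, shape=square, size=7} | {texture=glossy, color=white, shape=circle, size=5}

Match, No match, Match

The rule appears to be: color is not green.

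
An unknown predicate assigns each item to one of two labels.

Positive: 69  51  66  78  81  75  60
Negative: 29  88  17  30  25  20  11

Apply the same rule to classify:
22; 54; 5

Negative, Positive, Negative

Every 'Positive' example satisfies: multiple of 3 AND at least 51. None of the 'Negative' examples do.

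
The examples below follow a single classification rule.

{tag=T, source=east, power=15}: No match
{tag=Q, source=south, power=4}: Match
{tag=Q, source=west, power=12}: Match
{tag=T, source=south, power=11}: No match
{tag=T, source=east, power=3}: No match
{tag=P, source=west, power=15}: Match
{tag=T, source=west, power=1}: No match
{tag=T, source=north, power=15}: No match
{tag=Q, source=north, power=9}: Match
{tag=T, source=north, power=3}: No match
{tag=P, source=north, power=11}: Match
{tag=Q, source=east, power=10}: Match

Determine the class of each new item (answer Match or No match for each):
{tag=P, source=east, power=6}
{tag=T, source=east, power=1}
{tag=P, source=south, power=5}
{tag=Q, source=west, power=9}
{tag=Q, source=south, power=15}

Checking candidate rules against both groups, what survives is: tag is not T.
{tag=P, source=east, power=6} — tag is P, hence Match.
{tag=T, source=east, power=1} — tag is T, hence No match.
{tag=P, source=south, power=5} — tag is P, hence Match.
{tag=Q, source=west, power=9} — tag is Q, hence Match.
{tag=Q, source=south, power=15} — tag is Q, hence Match.

Match, No match, Match, Match, Match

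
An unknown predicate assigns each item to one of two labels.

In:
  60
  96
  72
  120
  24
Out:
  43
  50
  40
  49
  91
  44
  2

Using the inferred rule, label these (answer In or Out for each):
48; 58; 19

In, Out, Out

Every 'In' example satisfies: multiple of 3. None of the 'Out' examples do.
48: 48 = 3·16, passes → In.
58: 58 = 3·19 + 1, lacks this property → Out.
19: 19 = 3·6 + 1, lacks this property → Out.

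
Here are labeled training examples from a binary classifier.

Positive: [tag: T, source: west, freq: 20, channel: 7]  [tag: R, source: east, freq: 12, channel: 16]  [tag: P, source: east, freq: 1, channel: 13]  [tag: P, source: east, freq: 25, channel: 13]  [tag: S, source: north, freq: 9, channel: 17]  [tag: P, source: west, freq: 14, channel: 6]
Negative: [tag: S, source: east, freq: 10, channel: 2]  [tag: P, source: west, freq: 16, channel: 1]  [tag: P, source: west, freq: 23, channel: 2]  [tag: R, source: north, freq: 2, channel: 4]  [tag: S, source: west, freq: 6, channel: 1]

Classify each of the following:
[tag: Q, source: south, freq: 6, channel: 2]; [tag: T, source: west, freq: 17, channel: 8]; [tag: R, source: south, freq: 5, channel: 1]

Negative, Positive, Negative

'Positive' ⟺ channel ≥ 6.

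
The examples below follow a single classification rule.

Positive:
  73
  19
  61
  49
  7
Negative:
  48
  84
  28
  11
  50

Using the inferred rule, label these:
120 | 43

One predicate separates the groups cleanly: ≡ 1 (mod 6).
120: Negative (120 mod 6 = 0). 43: Positive (43 mod 6 = 1).

Negative, Positive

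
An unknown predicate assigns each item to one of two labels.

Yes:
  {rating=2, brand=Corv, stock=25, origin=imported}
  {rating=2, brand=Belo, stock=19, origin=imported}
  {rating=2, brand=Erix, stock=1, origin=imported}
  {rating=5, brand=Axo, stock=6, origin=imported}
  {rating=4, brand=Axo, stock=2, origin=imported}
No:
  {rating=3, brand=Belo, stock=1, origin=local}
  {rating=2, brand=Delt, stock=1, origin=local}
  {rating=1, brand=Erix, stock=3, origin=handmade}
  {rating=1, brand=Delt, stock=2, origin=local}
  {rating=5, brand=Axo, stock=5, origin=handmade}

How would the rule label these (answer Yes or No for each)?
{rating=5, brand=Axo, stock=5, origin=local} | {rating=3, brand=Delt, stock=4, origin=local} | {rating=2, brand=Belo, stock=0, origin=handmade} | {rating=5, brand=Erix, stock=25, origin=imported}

No, No, No, Yes

Looking at the examples, the only property every 'Yes' case has and every 'No' case lacks is: origin is imported.
No: {rating=5, brand=Axo, stock=5, origin=local}, since origin is local. No: {rating=3, brand=Delt, stock=4, origin=local}, since origin is local. No: {rating=2, brand=Belo, stock=0, origin=handmade}, since origin is handmade. Yes: {rating=5, brand=Erix, stock=25, origin=imported}, since origin is imported.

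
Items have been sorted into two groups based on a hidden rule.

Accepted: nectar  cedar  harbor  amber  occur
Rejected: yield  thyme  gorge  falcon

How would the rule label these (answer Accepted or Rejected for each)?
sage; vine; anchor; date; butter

Looking at the examples, the only property every 'Accepted' case has and every 'Rejected' case lacks is: ends with 'r'.
sage: Rejected (ends with 'e'). vine: Rejected (ends with 'e'). anchor: Accepted (ends with 'r'). date: Rejected (ends with 'e'). butter: Accepted (ends with 'r').

Rejected, Rejected, Accepted, Rejected, Accepted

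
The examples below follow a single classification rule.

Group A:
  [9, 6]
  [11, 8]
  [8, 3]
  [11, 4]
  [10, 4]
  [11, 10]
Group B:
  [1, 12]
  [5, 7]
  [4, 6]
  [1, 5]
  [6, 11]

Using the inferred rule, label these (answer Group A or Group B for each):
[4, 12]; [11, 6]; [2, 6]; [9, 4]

Group B, Group A, Group B, Group A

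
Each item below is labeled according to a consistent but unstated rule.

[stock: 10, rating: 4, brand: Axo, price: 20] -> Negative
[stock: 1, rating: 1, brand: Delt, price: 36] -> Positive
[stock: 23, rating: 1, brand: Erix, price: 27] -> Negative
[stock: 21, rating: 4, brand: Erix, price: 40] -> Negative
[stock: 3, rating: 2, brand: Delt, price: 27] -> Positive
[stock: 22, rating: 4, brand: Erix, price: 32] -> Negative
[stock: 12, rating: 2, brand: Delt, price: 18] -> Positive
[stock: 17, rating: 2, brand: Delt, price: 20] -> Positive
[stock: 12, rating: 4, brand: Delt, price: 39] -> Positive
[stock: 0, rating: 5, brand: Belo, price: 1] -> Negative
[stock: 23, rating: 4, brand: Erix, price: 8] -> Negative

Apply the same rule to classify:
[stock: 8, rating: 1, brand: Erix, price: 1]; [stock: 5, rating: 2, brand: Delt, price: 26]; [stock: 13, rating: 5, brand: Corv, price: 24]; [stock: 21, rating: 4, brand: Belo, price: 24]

The common property of the 'Positive' items is: brand is Delt. No 'Negative' item has it.
[stock: 8, rating: 1, brand: Erix, price: 1]: brand is Erix — fails this test, so Negative.
[stock: 5, rating: 2, brand: Delt, price: 26]: brand is Delt — matches, so Positive.
[stock: 13, rating: 5, brand: Corv, price: 24]: brand is Corv — fails this test, so Negative.
[stock: 21, rating: 4, brand: Belo, price: 24]: brand is Belo — fails this test, so Negative.

Negative, Positive, Negative, Negative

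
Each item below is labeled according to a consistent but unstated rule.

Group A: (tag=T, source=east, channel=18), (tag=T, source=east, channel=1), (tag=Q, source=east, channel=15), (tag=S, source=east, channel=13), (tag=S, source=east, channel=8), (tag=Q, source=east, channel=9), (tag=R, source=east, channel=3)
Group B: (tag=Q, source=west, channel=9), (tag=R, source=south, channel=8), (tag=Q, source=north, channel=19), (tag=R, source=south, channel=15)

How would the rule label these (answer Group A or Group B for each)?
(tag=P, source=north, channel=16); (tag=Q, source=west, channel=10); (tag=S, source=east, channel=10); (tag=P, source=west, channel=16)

Group B, Group B, Group A, Group B

The pattern is that an item is 'Group A' exactly when: source is east.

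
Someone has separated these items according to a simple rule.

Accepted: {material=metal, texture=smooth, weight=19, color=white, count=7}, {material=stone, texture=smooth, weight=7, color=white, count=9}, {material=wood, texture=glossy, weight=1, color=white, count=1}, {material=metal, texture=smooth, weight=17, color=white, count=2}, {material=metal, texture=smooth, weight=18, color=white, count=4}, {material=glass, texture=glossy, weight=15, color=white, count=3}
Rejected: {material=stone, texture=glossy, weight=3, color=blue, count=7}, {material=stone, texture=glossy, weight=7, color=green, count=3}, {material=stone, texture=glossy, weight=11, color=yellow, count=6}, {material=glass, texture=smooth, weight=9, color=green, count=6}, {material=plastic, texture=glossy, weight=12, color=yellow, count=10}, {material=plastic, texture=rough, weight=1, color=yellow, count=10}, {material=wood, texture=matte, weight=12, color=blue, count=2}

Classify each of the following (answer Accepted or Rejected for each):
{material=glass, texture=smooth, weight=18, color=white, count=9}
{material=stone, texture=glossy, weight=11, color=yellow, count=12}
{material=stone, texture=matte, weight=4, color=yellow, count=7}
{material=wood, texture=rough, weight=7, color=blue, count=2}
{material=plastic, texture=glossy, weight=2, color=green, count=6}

Accepted, Rejected, Rejected, Rejected, Rejected

The pattern is that an item is 'Accepted' exactly when: color is white.
{material=glass, texture=smooth, weight=18, color=white, count=9}: color is white — has this property, so Accepted. {material=stone, texture=glossy, weight=11, color=yellow, count=12}: color is yellow — fails this test, so Rejected. {material=stone, texture=matte, weight=4, color=yellow, count=7}: color is yellow — fails this test, so Rejected. {material=wood, texture=rough, weight=7, color=blue, count=2}: color is blue — fails this test, so Rejected. {material=plastic, texture=glossy, weight=2, color=green, count=6}: color is green — fails this test, so Rejected.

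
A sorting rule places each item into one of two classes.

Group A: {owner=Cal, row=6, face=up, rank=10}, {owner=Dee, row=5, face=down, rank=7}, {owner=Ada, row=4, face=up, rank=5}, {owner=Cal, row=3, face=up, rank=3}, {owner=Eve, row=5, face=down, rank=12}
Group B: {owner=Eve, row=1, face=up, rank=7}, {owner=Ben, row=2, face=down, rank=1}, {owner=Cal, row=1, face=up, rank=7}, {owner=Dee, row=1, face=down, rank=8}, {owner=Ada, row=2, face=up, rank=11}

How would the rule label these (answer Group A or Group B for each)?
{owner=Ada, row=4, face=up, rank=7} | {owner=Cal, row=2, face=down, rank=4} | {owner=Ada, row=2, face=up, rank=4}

Rule: row ≥ 3. This holds for each 'Group A' example and fails for each 'Group B' one.

Group A, Group B, Group B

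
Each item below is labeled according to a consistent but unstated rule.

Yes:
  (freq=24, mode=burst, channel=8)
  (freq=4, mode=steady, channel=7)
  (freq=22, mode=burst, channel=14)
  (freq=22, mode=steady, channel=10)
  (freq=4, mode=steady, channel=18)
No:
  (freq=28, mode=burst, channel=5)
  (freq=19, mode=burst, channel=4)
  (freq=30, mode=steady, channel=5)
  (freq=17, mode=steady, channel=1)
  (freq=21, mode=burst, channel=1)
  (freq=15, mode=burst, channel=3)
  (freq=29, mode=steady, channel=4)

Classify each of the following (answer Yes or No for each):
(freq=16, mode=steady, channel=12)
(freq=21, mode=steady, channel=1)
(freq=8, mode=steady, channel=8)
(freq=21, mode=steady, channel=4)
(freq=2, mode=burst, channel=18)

The distinguishing property — channel ≥ 7 — holds for all the 'Yes' cases and none of the 'No' cases.
(freq=16, mode=steady, channel=12): Yes (channel = 12). (freq=21, mode=steady, channel=1): No (channel = 1). (freq=8, mode=steady, channel=8): Yes (channel = 8). (freq=21, mode=steady, channel=4): No (channel = 4). (freq=2, mode=burst, channel=18): Yes (channel = 18).

Yes, No, Yes, No, Yes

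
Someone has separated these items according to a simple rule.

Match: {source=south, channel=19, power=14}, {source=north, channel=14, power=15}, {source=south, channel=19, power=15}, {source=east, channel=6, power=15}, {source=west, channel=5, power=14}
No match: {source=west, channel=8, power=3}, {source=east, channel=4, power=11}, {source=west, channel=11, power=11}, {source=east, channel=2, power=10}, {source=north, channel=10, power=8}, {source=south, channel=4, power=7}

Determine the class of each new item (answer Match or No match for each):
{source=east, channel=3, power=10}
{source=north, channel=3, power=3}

No match, No match

A rule that fits every label: power ≥ 14 — true of each 'Match' example, false of each 'No match' one.
{source=east, channel=3, power=10}: No match (power = 10).
{source=north, channel=3, power=3}: No match (power = 3).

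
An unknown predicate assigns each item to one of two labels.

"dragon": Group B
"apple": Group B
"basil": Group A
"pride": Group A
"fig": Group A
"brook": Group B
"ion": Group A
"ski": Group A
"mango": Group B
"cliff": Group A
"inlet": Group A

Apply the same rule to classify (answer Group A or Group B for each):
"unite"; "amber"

Group A, Group B

The simplest hypothesis consistent with all the labels is: contains 'i'.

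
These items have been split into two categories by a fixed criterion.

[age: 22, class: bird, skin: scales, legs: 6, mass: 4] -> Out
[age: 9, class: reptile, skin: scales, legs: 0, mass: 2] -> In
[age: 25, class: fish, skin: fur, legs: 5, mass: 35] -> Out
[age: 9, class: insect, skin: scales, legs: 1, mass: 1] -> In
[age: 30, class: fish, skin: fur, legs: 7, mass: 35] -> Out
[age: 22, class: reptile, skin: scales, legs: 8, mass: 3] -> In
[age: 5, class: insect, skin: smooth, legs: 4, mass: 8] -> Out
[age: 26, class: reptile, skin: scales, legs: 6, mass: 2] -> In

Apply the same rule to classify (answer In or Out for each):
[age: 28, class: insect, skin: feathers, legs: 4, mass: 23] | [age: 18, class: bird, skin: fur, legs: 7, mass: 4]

The distinguishing property — mass ≤ 3 — holds for all the 'In' cases and none of the 'Out' cases.
[age: 28, class: insect, skin: feathers, legs: 4, mass: 23] → mass = 23 → Out.
[age: 18, class: bird, skin: fur, legs: 7, mass: 4] → mass = 4 → Out.

Out, Out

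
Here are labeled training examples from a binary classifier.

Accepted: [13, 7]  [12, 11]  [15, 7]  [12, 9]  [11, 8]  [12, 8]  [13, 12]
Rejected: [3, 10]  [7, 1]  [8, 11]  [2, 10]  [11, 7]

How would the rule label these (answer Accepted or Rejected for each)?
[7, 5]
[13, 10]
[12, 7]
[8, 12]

Rejected, Accepted, Accepted, Rejected

One predicate separates the groups cleanly: first > second AND sum ≥ 19.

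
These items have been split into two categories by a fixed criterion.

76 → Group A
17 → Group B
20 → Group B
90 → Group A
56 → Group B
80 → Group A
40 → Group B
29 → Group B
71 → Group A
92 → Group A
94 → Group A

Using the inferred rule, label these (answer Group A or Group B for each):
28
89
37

Group B, Group A, Group B

All 'Group A' examples share one property — at least 71 — and every 'Group B' example lacks it.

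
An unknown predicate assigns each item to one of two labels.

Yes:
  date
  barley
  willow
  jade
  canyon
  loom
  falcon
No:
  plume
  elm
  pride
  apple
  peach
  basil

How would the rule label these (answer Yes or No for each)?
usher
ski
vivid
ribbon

The simplest hypothesis consistent with all the labels is: even length.
usher: No (length 5). ski: No (length 3). vivid: No (length 5). ribbon: Yes (length 6).

No, No, No, Yes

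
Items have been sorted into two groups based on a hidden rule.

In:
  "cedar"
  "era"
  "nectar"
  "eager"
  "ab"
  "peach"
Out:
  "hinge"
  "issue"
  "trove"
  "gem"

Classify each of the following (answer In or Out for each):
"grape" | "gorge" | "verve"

Comparing the two groups points to one rule — contains 'a'.
"grape": In (has 'a').
"gorge": Out (no 'a').
"verve": Out (no 'a').

In, Out, Out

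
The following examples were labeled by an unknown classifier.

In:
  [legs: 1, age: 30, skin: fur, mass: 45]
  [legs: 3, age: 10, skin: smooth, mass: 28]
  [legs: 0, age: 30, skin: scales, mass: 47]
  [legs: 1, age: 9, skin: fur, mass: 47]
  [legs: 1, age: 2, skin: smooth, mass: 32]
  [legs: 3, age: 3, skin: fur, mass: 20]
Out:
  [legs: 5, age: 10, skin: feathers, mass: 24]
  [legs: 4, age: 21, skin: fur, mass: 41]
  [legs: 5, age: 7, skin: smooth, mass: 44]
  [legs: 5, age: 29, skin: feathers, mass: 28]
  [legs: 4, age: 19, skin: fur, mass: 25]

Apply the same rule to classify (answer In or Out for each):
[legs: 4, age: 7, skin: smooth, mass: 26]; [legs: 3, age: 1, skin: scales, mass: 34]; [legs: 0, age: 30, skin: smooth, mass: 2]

Out, In, In

All 'In' examples share one property — legs ≤ 3 — and every 'Out' example lacks it.
[legs: 4, age: 7, skin: smooth, mass: 26] → legs = 4 → Out. [legs: 3, age: 1, skin: scales, mass: 34] → legs = 3 → In. [legs: 0, age: 30, skin: smooth, mass: 2] → legs = 0 → In.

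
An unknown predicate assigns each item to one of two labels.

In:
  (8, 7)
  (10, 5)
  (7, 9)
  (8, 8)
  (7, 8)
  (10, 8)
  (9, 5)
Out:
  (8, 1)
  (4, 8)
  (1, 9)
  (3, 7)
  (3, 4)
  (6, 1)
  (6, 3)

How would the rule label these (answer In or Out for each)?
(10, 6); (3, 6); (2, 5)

One predicate separates the groups cleanly: sum ≥ 14.
(10, 6): In (10+6 = 16).
(3, 6): Out (3+6 = 9).
(2, 5): Out (2+5 = 7).

In, Out, Out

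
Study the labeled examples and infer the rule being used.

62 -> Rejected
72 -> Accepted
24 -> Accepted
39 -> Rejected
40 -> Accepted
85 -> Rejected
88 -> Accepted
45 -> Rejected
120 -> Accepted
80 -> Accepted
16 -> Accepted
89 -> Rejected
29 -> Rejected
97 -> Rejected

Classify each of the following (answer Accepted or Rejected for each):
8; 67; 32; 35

Accepted, Rejected, Accepted, Rejected

'Accepted' ⟺ multiple of 4.
8: 8 = 4·2 — checks out, so Accepted.
67: 67 = 4·16 + 3 — does not pass, so Rejected.
32: 32 = 4·8 — checks out, so Accepted.
35: 35 = 4·8 + 3 — does not pass, so Rejected.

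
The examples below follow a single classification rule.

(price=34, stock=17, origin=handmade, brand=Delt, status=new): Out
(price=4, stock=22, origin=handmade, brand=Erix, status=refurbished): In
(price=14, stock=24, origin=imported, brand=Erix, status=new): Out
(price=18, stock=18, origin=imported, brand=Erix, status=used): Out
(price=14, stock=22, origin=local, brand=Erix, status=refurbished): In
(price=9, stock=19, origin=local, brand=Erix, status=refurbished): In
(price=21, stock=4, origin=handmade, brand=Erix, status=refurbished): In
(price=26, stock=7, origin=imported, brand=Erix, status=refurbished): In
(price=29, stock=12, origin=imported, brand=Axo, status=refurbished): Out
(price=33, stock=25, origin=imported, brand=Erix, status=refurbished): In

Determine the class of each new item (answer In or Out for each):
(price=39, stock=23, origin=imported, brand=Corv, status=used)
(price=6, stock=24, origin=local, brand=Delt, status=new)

Out, Out

A rule that fits every label: brand is Erix AND status is refurbished — true of each 'In' example, false of each 'Out' one.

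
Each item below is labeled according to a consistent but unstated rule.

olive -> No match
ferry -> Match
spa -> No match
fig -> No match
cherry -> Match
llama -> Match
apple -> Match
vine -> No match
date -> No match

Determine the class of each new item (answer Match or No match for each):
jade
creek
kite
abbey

No match, Match, No match, Match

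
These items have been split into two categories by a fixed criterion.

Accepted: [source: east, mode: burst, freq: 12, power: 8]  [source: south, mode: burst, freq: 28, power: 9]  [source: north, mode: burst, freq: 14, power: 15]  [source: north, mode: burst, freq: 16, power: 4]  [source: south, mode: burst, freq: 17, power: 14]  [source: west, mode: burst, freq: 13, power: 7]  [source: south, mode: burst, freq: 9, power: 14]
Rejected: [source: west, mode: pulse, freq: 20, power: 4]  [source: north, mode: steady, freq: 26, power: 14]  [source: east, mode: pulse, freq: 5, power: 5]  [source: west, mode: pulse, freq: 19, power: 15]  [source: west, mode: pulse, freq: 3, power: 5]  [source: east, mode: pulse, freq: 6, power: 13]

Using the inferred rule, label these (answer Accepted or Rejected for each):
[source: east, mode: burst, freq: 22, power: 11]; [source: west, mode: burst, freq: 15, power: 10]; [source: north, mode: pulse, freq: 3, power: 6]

A rule that fits every label: mode is burst — true of each 'Accepted' example, false of each 'Rejected' one.
[source: east, mode: burst, freq: 22, power: 11]: Accepted (mode is burst).
[source: west, mode: burst, freq: 15, power: 10]: Accepted (mode is burst).
[source: north, mode: pulse, freq: 3, power: 6]: Rejected (mode is pulse).

Accepted, Accepted, Rejected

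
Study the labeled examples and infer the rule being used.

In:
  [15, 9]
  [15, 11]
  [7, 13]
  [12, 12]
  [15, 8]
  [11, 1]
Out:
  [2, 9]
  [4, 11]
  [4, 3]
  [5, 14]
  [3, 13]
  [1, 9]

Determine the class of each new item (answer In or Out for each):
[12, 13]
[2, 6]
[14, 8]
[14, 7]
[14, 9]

In, Out, In, In, In

'In' ⟺ first ≥ 7.
[12, 13]: In (first 12). [2, 6]: Out (first 2). [14, 8]: In (first 14). [14, 7]: In (first 14). [14, 9]: In (first 14).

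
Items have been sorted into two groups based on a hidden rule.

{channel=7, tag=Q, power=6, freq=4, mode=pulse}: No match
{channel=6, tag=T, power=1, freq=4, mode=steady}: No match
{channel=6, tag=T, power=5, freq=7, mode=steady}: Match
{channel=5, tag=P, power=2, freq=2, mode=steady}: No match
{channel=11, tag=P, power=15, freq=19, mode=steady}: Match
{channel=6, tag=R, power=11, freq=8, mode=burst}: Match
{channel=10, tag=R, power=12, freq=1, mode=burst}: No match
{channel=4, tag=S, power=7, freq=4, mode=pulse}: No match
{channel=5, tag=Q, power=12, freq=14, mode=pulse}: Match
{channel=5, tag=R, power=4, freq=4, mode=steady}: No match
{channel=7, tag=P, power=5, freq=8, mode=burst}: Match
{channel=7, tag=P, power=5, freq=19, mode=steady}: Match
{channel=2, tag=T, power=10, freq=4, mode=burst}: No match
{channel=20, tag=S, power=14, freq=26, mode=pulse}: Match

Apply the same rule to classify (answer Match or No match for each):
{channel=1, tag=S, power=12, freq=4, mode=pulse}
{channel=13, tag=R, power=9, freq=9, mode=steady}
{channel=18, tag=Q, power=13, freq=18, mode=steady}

All 'Match' examples share one property — freq ≥ 7 — and every 'No match' example lacks it.
{channel=1, tag=S, power=12, freq=4, mode=pulse}: freq = 4 — fails the rule, so No match. {channel=13, tag=R, power=9, freq=9, mode=steady}: freq = 9 — fits, so Match. {channel=18, tag=Q, power=13, freq=18, mode=steady}: freq = 18 — fits, so Match.

No match, Match, Match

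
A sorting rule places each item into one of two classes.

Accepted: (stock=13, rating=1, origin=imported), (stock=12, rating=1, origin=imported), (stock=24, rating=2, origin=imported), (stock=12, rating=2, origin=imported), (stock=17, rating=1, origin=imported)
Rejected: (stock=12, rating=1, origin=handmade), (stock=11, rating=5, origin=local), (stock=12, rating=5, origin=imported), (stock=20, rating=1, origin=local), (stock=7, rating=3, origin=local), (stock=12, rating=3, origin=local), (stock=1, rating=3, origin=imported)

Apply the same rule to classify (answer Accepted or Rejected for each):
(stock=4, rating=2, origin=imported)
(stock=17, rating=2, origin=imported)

The rule appears to be: origin is imported AND rating ≤ 2.
(stock=4, rating=2, origin=imported) → origin is imported, rating = 2 → Accepted. (stock=17, rating=2, origin=imported) → origin is imported, rating = 2 → Accepted.

Accepted, Accepted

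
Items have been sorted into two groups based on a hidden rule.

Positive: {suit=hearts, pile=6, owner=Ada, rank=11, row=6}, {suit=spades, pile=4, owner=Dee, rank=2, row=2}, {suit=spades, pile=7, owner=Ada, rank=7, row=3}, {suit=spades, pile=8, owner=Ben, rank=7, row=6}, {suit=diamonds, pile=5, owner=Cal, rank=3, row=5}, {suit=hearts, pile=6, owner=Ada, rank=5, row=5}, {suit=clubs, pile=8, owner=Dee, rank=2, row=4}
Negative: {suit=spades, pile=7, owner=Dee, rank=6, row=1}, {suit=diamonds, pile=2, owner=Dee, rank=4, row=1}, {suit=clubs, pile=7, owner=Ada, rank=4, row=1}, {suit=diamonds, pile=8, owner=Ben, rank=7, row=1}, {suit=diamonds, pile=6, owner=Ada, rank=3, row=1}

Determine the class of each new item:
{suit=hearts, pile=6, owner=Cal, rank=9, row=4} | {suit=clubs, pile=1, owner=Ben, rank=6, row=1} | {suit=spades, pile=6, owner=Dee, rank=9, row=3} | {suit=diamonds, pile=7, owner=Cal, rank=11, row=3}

The distinguishing property — row ≥ 2 — holds for all the 'Positive' cases and none of the 'Negative' cases.
{suit=hearts, pile=6, owner=Cal, rank=9, row=4}: row = 4 — meets the rule, so Positive.
{suit=clubs, pile=1, owner=Ben, rank=6, row=1}: row = 1 — lacks this property, so Negative.
{suit=spades, pile=6, owner=Dee, rank=9, row=3}: row = 3 — meets the rule, so Positive.
{suit=diamonds, pile=7, owner=Cal, rank=11, row=3}: row = 3 — meets the rule, so Positive.

Positive, Negative, Positive, Positive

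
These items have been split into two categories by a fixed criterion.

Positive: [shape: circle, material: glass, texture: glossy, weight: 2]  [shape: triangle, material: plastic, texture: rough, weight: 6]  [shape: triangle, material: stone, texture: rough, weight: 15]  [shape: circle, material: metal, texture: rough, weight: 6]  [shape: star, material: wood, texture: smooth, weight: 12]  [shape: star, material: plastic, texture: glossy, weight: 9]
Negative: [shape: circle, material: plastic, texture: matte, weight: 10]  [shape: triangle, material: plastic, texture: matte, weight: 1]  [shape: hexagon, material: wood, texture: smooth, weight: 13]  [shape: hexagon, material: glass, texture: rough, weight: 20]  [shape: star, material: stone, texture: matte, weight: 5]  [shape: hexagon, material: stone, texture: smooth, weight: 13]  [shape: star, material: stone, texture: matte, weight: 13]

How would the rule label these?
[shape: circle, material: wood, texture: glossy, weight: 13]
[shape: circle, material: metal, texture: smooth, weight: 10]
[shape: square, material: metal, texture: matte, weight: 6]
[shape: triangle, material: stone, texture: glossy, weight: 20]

All 'Positive' examples share one property — texture is not matte AND shape is not hexagon — and every 'Negative' example lacks it.

Positive, Positive, Negative, Positive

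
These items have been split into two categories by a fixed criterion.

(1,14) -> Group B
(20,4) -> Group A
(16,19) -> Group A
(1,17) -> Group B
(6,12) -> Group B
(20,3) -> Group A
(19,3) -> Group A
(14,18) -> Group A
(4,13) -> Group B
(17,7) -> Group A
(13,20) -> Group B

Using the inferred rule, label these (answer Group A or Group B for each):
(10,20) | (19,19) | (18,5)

The rule appears to be: first ≥ 14.

Group B, Group A, Group A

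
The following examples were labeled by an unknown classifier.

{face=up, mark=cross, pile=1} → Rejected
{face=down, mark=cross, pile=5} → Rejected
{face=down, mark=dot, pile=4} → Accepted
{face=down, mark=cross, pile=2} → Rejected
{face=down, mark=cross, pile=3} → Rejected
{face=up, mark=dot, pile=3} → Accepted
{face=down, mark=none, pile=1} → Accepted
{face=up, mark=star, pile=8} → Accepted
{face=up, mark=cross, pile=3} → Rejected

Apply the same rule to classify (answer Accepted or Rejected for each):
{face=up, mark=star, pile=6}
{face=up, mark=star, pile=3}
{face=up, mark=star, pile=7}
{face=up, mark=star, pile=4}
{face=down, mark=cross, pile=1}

Accepted, Accepted, Accepted, Accepted, Rejected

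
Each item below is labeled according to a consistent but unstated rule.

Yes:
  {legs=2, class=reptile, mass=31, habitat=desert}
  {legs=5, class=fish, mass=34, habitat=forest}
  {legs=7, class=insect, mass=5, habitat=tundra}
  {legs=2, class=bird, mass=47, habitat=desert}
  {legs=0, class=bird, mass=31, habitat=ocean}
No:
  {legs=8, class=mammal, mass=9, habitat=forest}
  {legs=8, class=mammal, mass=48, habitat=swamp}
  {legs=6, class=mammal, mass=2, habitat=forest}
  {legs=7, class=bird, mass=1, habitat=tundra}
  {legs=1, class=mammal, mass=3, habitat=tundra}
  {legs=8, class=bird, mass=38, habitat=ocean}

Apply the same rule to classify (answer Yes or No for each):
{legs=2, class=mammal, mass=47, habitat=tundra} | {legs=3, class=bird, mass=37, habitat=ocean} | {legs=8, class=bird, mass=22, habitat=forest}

The distinguishing property — mass ≥ 5 AND legs ≤ 7 — holds for all the 'Yes' cases and none of the 'No' cases.

Yes, Yes, No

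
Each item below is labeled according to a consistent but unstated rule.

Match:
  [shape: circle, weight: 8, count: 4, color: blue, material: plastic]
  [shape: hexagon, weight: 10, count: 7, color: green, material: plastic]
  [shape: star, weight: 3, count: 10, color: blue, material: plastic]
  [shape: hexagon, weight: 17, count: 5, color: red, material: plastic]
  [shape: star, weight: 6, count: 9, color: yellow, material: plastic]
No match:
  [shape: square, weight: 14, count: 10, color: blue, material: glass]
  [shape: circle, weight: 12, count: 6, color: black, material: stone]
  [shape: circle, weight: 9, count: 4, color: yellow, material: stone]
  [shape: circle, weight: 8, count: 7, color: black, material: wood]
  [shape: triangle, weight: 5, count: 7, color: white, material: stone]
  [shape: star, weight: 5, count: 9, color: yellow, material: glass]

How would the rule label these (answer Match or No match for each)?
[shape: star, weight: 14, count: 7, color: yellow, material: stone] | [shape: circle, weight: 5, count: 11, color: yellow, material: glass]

The classifier is using: material is plastic.
[shape: star, weight: 14, count: 7, color: yellow, material: stone] → material is stone → No match.
[shape: circle, weight: 5, count: 11, color: yellow, material: glass] → material is glass → No match.

No match, No match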